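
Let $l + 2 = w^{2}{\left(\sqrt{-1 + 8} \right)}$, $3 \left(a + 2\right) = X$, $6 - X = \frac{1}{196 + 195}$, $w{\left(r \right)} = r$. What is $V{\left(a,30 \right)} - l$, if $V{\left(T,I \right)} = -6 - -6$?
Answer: $-5$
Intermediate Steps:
$X = \frac{2345}{391}$ ($X = 6 - \frac{1}{196 + 195} = 6 - \frac{1}{391} = \frac{2345}{391} \approx 5.9974$)
$a = - \frac{1}{1173}$ ($a = -2 + \frac{1}{3} \cdot \frac{2345}{391} = -2 + \frac{2345}{1173} = - \frac{1}{1173} \approx -0.00085251$)
$V{\left(T,I \right)} = 0$ ($V{\left(T,I \right)} = -6 + 6 = 0$)
$l = 5$ ($l = -2 + \left(\sqrt{-1 + 8}\right)^{2} = -2 + \left(\sqrt{7}\right)^{2} = -2 + 7 = 5$)
$V{\left(a,30 \right)} - l = 0 - 5 = -5$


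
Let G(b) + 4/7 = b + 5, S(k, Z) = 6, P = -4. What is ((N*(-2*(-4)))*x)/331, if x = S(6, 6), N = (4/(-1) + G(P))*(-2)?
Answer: 2400/2317 ≈ 1.0358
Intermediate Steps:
G(b) = 31/7 + b (G(b) = -4/7 + (b + 5) = -4/7 + (5 + b) = 31/7 + b)
N = 50/7 (N = (4/(-1) + (31/7 - 4))*(-2) = (4*(-1) + 3/7)*(-2) = (-4 + 3/7)*(-2) = -25/7*(-2) = 50/7 ≈ 7.1429)
x = 6
((N*(-2*(-4)))*x)/331 = ((50*(-2*(-4))/7)*6)/331 = (((50/7)*8)*6)*(1/331) = ((400/7)*6)*(1/331) = (2400/7)*(1/331) = 2400/2317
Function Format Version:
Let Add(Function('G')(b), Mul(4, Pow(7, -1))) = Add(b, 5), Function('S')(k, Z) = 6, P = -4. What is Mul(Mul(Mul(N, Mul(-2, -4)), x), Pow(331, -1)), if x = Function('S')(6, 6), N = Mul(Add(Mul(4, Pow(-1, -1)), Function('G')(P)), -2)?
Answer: Rational(2400, 2317) ≈ 1.0358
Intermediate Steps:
Function('G')(b) = Add(Rational(31, 7), b) (Function('G')(b) = Add(Rational(-4, 7), Add(b, 5)) = Add(Rational(-4, 7), Add(5, b)) = Add(Rational(31, 7), b))
N = Rational(50, 7) (N = Mul(Add(Mul(4, Pow(-1, -1)), Add(Rational(31, 7), -4)), -2) = Mul(Add(Mul(4, -1), Rational(3, 7)), -2) = Mul(Add(-4, Rational(3, 7)), -2) = Mul(Rational(-25, 7), -2) = Rational(50, 7) ≈ 7.1429)
x = 6
Mul(Mul(Mul(N, Mul(-2, -4)), x), Pow(331, -1)) = Mul(Mul(Mul(Rational(50, 7), Mul(-2, -4)), 6), Pow(331, -1)) = Mul(Mul(Mul(Rational(50, 7), 8), 6), Rational(1, 331)) = Mul(Mul(Rational(400, 7), 6), Rational(1, 331)) = Mul(Rational(2400, 7), Rational(1, 331)) = Rational(2400, 2317)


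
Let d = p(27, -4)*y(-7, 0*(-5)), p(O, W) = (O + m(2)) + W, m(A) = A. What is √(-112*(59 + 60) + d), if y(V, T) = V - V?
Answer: 28*I*√17 ≈ 115.45*I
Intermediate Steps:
p(O, W) = 2 + O + W (p(O, W) = (O + 2) + W = (2 + O) + W = 2 + O + W)
y(V, T) = 0
d = 0 (d = (2 + 27 - 4)*0 = 25*0 = 0)
√(-112*(59 + 60) + d) = √(-112*(59 + 60) + 0) = √(-112*119 + 0) = √(-13328 + 0) = √(-13328) = 28*I*√17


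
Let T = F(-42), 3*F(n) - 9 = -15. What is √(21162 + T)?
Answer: 46*√10 ≈ 145.46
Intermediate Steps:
F(n) = -2 (F(n) = 3 + (⅓)*(-15) = 3 - 5 = -2)
T = -2
√(21162 + T) = √(21162 - 2) = √21160 = 46*√10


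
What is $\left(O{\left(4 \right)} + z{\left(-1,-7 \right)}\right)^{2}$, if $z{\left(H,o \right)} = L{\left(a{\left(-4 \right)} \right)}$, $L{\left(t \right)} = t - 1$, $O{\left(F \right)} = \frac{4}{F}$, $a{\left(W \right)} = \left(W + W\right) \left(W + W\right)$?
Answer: $4096$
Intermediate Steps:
$a{\left(W \right)} = 4 W^{2}$ ($a{\left(W \right)} = 2 W 2 W = 4 W^{2}$)
$L{\left(t \right)} = -1 + t$ ($L{\left(t \right)} = t - 1 = -1 + t$)
$z{\left(H,o \right)} = 63$ ($z{\left(H,o \right)} = -1 + 4 \left(-4\right)^{2} = -1 + 4 \cdot 16 = -1 + 64 = 63$)
$\left(O{\left(4 \right)} + z{\left(-1,-7 \right)}\right)^{2} = \left(\frac{4}{4} + 63\right)^{2} = \left(4 \cdot \frac{1}{4} + 63\right)^{2} = \left(1 + 63\right)^{2} = 64^{2} = 4096$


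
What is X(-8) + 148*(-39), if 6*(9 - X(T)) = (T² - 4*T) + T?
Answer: -17333/3 ≈ -5777.7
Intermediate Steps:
X(T) = 9 + T/2 - T²/6 (X(T) = 9 - ((T² - 4*T) + T)/6 = 9 - (T² - 3*T)/6 = 9 + (T/2 - T²/6) = 9 + T/2 - T²/6)
X(-8) + 148*(-39) = (9 + (½)*(-8) - ⅙*(-8)²) + 148*(-39) = (9 - 4 - ⅙*64) - 5772 = (9 - 4 - 32/3) - 5772 = -17/3 - 5772 = -17333/3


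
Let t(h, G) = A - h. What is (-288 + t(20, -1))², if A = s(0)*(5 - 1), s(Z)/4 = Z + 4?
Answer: 59536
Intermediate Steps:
s(Z) = 16 + 4*Z (s(Z) = 4*(Z + 4) = 4*(4 + Z) = 16 + 4*Z)
A = 64 (A = (16 + 4*0)*(5 - 1) = (16 + 0)*4 = 16*4 = 64)
t(h, G) = 64 - h
(-288 + t(20, -1))² = (-288 + (64 - 1*20))² = (-288 + (64 - 20))² = (-288 + 44)² = (-244)² = 59536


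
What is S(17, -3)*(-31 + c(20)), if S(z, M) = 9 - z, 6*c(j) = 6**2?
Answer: 200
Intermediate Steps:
c(j) = 6 (c(j) = (1/6)*6**2 = (1/6)*36 = 6)
S(17, -3)*(-31 + c(20)) = (9 - 1*17)*(-31 + 6) = (9 - 17)*(-25) = -8*(-25) = 200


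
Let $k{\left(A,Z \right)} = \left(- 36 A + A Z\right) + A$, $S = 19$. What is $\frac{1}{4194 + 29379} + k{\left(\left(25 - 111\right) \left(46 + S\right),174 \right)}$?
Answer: $- \frac{26086556729}{33573} \approx -7.7701 \cdot 10^{5}$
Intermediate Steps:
$k{\left(A,Z \right)} = - 35 A + A Z$
$\frac{1}{4194 + 29379} + k{\left(\left(25 - 111\right) \left(46 + S\right),174 \right)} = \frac{1}{4194 + 29379} + \left(25 - 111\right) \left(46 + 19\right) \left(-35 + 174\right) = \frac{1}{33573} + \left(-86\right) 65 \cdot 139 = \frac{1}{33573} - 777010 = - \frac{26086556729}{33573}$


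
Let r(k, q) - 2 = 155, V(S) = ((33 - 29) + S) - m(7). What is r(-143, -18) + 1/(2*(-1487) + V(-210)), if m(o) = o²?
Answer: 506952/3229 ≈ 157.00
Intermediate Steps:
V(S) = -45 + S (V(S) = ((33 - 29) + S) - 1*7² = (4 + S) - 1*49 = (4 + S) - 49 = -45 + S)
r(k, q) = 157 (r(k, q) = 2 + 155 = 157)
r(-143, -18) + 1/(2*(-1487) + V(-210)) = 157 + 1/(2*(-1487) + (-45 - 210)) = 157 + 1/(-2974 - 255) = 157 + 1/(-3229) = 157 - 1/3229 = 506952/3229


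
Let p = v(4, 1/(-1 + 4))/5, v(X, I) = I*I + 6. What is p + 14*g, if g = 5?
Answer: 641/9 ≈ 71.222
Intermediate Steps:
v(X, I) = 6 + I**2 (v(X, I) = I**2 + 6 = 6 + I**2)
p = 11/9 (p = (6 + (1/(-1 + 4))**2)/5 = (6 + (1/3)**2)*(1/5) = (6 + 1/9)*(1/5) = (55/9)*(1/5) = 11/9 ≈ 1.2222)
p + 14*g = 11/9 + 14*5 = 11/9 + 70 = 641/9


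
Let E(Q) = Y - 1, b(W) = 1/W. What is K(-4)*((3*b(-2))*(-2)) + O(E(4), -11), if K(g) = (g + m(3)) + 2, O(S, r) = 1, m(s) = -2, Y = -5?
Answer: -11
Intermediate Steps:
E(Q) = -6 (E(Q) = -5 - 1 = -6)
K(g) = g (K(g) = (g - 2) + 2 = (-2 + g) + 2 = g)
K(-4)*((3*b(-2))*(-2)) + O(E(4), -11) = -4*3/(-2)*(-2) + 1 = -4*3*(-1/2)*(-2) + 1 = -(-6)*(-2) + 1 = -4*3 + 1 = -12 + 1 = -11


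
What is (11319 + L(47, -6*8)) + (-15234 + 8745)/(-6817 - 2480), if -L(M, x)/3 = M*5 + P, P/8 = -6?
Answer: 11113735/1033 ≈ 10759.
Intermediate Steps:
P = -48 (P = 8*(-6) = -48)
L(M, x) = 144 - 15*M (L(M, x) = -3*(M*5 - 48) = -3*(5*M - 48) = -3*(-48 + 5*M) = 144 - 15*M)
(11319 + L(47, -6*8)) + (-15234 + 8745)/(-6817 - 2480) = (11319 + (144 - 15*47)) + (-15234 + 8745)/(-6817 - 2480) = (11319 + (144 - 705)) - 6489/(-9297) = (11319 - 561) - 6489*(-1/9297) = 10758 + 721/1033 = 11113735/1033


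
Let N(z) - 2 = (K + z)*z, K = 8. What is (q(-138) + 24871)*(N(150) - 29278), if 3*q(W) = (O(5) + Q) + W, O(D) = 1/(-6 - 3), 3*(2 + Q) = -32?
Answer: -3736812160/27 ≈ -1.3840e+8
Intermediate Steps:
Q = -38/3 (Q = -2 + (1/3)*(-32) = -2 - 32/3 = -38/3 ≈ -12.667)
O(D) = -1/9 (O(D) = 1/(-9) = -1/9)
N(z) = 2 + z*(8 + z) (N(z) = 2 + (8 + z)*z = 2 + z*(8 + z))
q(W) = -115/27 + W/3 (q(W) = ((-1/9 - 38/3) + W)/3 = (-115/9 + W)/3 = -115/27 + W/3)
(q(-138) + 24871)*(N(150) - 29278) = ((-115/27 + (1/3)*(-138)) + 24871)*((2 + 150**2 + 8*150) - 29278) = ((-115/27 - 46) + 24871)*((2 + 22500 + 1200) - 29278) = (-1357/27 + 24871)*(23702 - 29278) = (670160/27)*(-5576) = -3736812160/27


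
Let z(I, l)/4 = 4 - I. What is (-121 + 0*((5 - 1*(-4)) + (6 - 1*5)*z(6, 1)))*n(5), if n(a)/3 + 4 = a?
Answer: -363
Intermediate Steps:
z(I, l) = 16 - 4*I (z(I, l) = 4*(4 - I) = 16 - 4*I)
n(a) = -12 + 3*a
(-121 + 0*((5 - 1*(-4)) + (6 - 1*5)*z(6, 1)))*n(5) = (-121 + 0*((5 - 1*(-4)) + (6 - 1*5)*(16 - 4*6)))*(-12 + 3*5) = (-121 + 0*((5 + 4) + (6 - 5)*(16 - 24)))*(-12 + 15) = (-121 + 0*(9 + 1*(-8)))*3 = (-121 + 0*(9 - 8))*3 = (-121 + 0*1)*3 = (-121 + 0)*3 = -121*3 = -363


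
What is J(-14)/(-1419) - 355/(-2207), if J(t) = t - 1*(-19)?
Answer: 492710/3131733 ≈ 0.15733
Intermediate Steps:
J(t) = 19 + t (J(t) = t + 19 = 19 + t)
J(-14)/(-1419) - 355/(-2207) = (19 - 14)/(-1419) - 355/(-2207) = 5*(-1/1419) - 355*(-1/2207) = -5/1419 + 355/2207 = 492710/3131733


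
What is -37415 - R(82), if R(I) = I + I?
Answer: -37579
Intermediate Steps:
R(I) = 2*I
-37415 - R(82) = -37415 - 2*82 = -37415 - 1*164 = -37415 - 164 = -37579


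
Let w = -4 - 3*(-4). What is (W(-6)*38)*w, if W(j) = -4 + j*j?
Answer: 9728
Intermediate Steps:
W(j) = -4 + j²
w = 8 (w = -4 + 12 = 8)
(W(-6)*38)*w = ((-4 + (-6)²)*38)*8 = ((-4 + 36)*38)*8 = (32*38)*8 = 1216*8 = 9728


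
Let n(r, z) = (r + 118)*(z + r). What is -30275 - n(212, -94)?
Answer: -69215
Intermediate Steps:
n(r, z) = (118 + r)*(r + z)
-30275 - n(212, -94) = -30275 - (212² + 118*212 + 118*(-94) + 212*(-94)) = -30275 - (44944 + 25016 - 11092 - 19928) = -30275 - 1*38940 = -30275 - 38940 = -69215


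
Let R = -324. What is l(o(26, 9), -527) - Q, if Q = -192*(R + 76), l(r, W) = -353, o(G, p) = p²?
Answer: -47969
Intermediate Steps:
Q = 47616 (Q = -192*(-324 + 76) = -192*(-248) = 47616)
l(o(26, 9), -527) - Q = -353 - 1*47616 = -353 - 47616 = -47969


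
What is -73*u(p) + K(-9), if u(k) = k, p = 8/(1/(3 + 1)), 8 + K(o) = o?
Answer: -2353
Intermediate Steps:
K(o) = -8 + o
p = 32 (p = 8/(1/4) = 8*4 = 32)
-73*u(p) + K(-9) = -73*32 + (-8 - 9) = -2336 - 17 = -2353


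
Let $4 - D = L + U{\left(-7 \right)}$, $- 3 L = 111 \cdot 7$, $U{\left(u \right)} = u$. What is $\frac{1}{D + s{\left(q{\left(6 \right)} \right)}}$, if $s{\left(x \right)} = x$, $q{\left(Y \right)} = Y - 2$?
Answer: $\frac{1}{274} \approx 0.0036496$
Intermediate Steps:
$L = -259$ ($L = - \frac{111 \cdot 7}{3} = \left(- \frac{1}{3}\right) 777 = -259$)
$q{\left(Y \right)} = -2 + Y$
$D = 270$ ($D = 4 - \left(-259 - 7\right) = 4 - -266 = 4 + 266 = 270$)
$\frac{1}{D + s{\left(q{\left(6 \right)} \right)}} = \frac{1}{270 + \left(-2 + 6\right)} = \frac{1}{270 + 4} = \frac{1}{274}$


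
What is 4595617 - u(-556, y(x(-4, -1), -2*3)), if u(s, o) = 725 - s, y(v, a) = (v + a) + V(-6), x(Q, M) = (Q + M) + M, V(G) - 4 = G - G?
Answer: 4594336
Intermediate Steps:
V(G) = 4 (V(G) = 4 + (G - G) = 4 + 0 = 4)
x(Q, M) = Q + 2*M (x(Q, M) = (M + Q) + M = Q + 2*M)
y(v, a) = 4 + a + v (y(v, a) = (v + a) + 4 = (a + v) + 4 = 4 + a + v)
4595617 - u(-556, y(x(-4, -1), -2*3)) = 4595617 - (725 - 1*(-556)) = 4595617 - (725 + 556) = 4595617 - 1*1281 = 4595617 - 1281 = 4594336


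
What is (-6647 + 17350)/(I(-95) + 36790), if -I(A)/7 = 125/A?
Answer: 203357/699185 ≈ 0.29085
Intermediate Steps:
I(A) = -875/A
(-6647 + 17350)/(I(-95) + 36790) = (-6647 + 17350)/(-875/(-95) + 36790) = 10703/(-875*(-1/95) + 36790) = 10703/(175/19 + 36790) = 10703/(699185/19) = 10703*(19/699185) = 203357/699185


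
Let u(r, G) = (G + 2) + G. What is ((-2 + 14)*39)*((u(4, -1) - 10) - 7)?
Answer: -7956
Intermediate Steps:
u(r, G) = 2 + 2*G (u(r, G) = (2 + G) + G = 2 + 2*G)
((-2 + 14)*39)*((u(4, -1) - 10) - 7) = ((-2 + 14)*39)*(((2 + 2*(-1)) - 10) - 7) = (12*39)*(((2 - 2) - 10) - 7) = 468*((0 - 10) - 7) = 468*(-10 - 7) = 468*(-17) = -7956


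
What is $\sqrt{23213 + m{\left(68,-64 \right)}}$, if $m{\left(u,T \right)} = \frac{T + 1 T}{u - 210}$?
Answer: $\frac{\sqrt{117021277}}{71} \approx 152.36$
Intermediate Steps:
$m{\left(u,T \right)} = \frac{2 T}{-210 + u}$ ($m{\left(u,T \right)} = \frac{T + T}{-210 + u} = \frac{2 T}{-210 + u}$)
$\sqrt{23213 + m{\left(68,-64 \right)}} = \sqrt{23213 + 2 \left(-64\right) \frac{1}{-210 + 68}} = \sqrt{23213 + 2 \left(-64\right) \frac{1}{-142}} = \sqrt{23213 + 2 \left(-64\right) \left(- \frac{1}{142}\right)} = \sqrt{23213 + \frac{64}{71}} = \sqrt{\frac{1648187}{71}} = \frac{\sqrt{117021277}}{71}$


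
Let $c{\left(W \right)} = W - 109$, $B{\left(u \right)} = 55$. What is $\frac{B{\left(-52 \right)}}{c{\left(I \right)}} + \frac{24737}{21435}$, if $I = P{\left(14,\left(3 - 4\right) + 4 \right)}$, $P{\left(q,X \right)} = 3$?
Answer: $\frac{1443197}{2272110} \approx 0.63518$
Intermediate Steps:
$I = 3$
$c{\left(W \right)} = -109 + W$
$\frac{B{\left(-52 \right)}}{c{\left(I \right)}} + \frac{24737}{21435} = \frac{55}{-109 + 3} + \frac{24737}{21435} = \frac{55}{-106} + 24737 \cdot \frac{1}{21435} = 55 \left(- \frac{1}{106}\right) + \frac{24737}{21435} = - \frac{55}{106} + \frac{24737}{21435} = \frac{1443197}{2272110}$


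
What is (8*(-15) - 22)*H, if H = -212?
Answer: 30104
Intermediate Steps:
(8*(-15) - 22)*H = (8*(-15) - 22)*(-212) = (-120 - 22)*(-212) = -142*(-212) = 30104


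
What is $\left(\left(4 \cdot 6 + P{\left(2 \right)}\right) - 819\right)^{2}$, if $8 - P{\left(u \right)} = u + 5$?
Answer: $630436$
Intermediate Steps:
$P{\left(u \right)} = 3 - u$ ($P{\left(u \right)} = 8 - \left(u + 5\right) = 8 - \left(5 + u\right) = 3 - u$)
$\left(\left(4 \cdot 6 + P{\left(2 \right)}\right) - 819\right)^{2} = \left(\left(4 \cdot 6 + \left(3 - 2\right)\right) - 819\right)^{2} = \left(\left(24 + \left(3 - 2\right)\right) - 819\right)^{2} = \left(\left(24 + 1\right) - 819\right)^{2} = \left(25 - 819\right)^{2} = \left(-794\right)^{2} = 630436$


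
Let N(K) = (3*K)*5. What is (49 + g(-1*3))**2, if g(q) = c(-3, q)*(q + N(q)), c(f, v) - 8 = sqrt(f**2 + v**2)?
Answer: 153697 + 96480*sqrt(2) ≈ 2.9014e+5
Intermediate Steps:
c(f, v) = 8 + sqrt(f**2 + v**2)
N(K) = 15*K
g(q) = 16*q*(8 + sqrt(9 + q**2)) (g(q) = (8 + sqrt((-3)**2 + q**2))*(q + 15*q) = (8 + sqrt(9 + q**2))*(16*q) = 16*q*(8 + sqrt(9 + q**2)))
(49 + g(-1*3))**2 = (49 + 16*(-1*3)*(8 + sqrt(9 + (-1*3)**2)))**2 = (49 + 16*(-3)*(8 + sqrt(9 + (-3)**2)))**2 = (49 + 16*(-3)*(8 + sqrt(9 + 9)))**2 = (49 + 16*(-3)*(8 + sqrt(18)))**2 = (49 + 16*(-3)*(8 + 3*sqrt(2)))**2 = (49 + (-384 - 144*sqrt(2)))**2 = (-335 - 144*sqrt(2))**2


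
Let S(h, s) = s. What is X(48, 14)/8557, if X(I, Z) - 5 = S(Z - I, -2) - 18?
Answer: -15/8557 ≈ -0.0017530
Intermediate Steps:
X(I, Z) = -15 (X(I, Z) = 5 + (-2 - 18) = 5 - 20 = -15)
X(48, 14)/8557 = -15/8557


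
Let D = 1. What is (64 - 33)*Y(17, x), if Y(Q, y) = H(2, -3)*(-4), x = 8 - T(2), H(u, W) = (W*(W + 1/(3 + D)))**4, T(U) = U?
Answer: -36763551/64 ≈ -5.7443e+5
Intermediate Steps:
H(u, W) = W**4*(1/4 + W)**4 (H(u, W) = (W*(W + 1/(3 + 1)))**4 = (W*(W + 1/4))**4 = (W*(1/4 + W))**4 = W**4*(1/4 + W)**4)
x = 6 (x = 8 - 1*2 = 8 - 2 = 6)
Y(Q, y) = -1185921/64 (Y(Q, y) = ((1/256)*(-3)**4*(1 + 4*(-3))**4)*(-4) = ((1/256)*81*(1 - 12)**4)*(-4) = ((1/256)*81*(-11)**4)*(-4) = ((1/256)*81*14641)*(-4) = (1185921/256)*(-4) = -1185921/64)
(64 - 33)*Y(17, x) = (64 - 33)*(-1185921/64) = 31*(-1185921/64) = -36763551/64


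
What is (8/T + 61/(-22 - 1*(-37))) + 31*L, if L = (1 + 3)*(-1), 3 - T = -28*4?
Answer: -41353/345 ≈ -119.86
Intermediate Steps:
T = 115 (T = 3 - (-28)*4 = 3 - 1*(-112) = 3 + 112 = 115)
L = -4 (L = 4*(-1) = -4)
(8/T + 61/(-22 - 1*(-37))) + 31*L = (8/115 + 61/(-22 - 1*(-37))) + 31*(-4) = (8*(1/115) + 61/(-22 + 37)) - 124 = (8/115 + 61/15) - 124 = 1427/345 - 124 = -41353/345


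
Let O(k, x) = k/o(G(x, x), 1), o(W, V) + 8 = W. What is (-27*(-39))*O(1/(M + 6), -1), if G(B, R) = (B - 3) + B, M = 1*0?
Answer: -27/2 ≈ -13.500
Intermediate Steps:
M = 0
G(B, R) = -3 + 2*B (G(B, R) = (-3 + B) + B = -3 + 2*B)
o(W, V) = -8 + W
O(k, x) = k/(-11 + 2*x) (O(k, x) = k/(-8 + (-3 + 2*x)) = k/(-11 + 2*x))
(-27*(-39))*O(1/(M + 6), -1) = (-27*(-39))*(1/((0 + 6)*(-11 + 2*(-1)))) = 1053*(1/(6*(-11 - 2))) = 1053*((⅙)/(-13)) = 1053*((⅙)*(-1/13)) = 1053*(-1/78) = -27/2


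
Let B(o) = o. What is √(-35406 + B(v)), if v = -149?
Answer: I*√35555 ≈ 188.56*I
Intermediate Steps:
√(-35406 + B(v)) = √(-35406 - 149) = √(-35555) = I*√35555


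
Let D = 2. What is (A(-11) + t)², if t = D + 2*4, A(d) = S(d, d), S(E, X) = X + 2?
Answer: 1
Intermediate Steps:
S(E, X) = 2 + X
A(d) = 2 + d
t = 10 (t = 2 + 2*4 = 2 + 8 = 10)
(A(-11) + t)² = ((2 - 11) + 10)² = (-9 + 10)² = 1² = 1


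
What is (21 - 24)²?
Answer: 9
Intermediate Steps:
(21 - 24)² = (-3)² = 9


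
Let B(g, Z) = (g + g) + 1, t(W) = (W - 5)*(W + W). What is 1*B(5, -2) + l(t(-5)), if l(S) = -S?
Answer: -89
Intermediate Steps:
t(W) = 2*W*(-5 + W) (t(W) = (-5 + W)*(2*W) = 2*W*(-5 + W))
B(g, Z) = 1 + 2*g (B(g, Z) = 2*g + 1 = 1 + 2*g)
1*B(5, -2) + l(t(-5)) = 1*(1 + 2*5) - 2*(-5)*(-5 - 5) = 1*(1 + 10) - 2*(-5)*(-10) = 1*11 - 1*100 = 11 - 100 = -89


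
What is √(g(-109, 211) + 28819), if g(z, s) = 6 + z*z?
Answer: √40706 ≈ 201.76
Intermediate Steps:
g(z, s) = 6 + z²
√(g(-109, 211) + 28819) = √((6 + (-109)²) + 28819) = √((6 + 11881) + 28819) = √(11887 + 28819) = √40706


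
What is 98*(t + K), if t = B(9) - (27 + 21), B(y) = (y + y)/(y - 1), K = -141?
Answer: -36603/2 ≈ -18302.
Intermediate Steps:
B(y) = 2*y/(-1 + y) (B(y) = (2*y)/(-1 + y) = 2*y/(-1 + y))
t = -183/4 (t = 2*9/(-1 + 9) - (27 + 21) = 2*9/8 - 1*48 = 2*9*(1/8) - 48 = 9/4 - 48 = -183/4 ≈ -45.750)
98*(t + K) = 98*(-183/4 - 141) = 98*(-747/4) = -36603/2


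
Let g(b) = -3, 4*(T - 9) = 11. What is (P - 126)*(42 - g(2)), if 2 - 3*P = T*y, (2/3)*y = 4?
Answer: -13395/2 ≈ -6697.5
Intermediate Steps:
T = 47/4 (T = 9 + (1/4)*11 = 9 + 11/4 = 47/4 ≈ 11.750)
y = 6 (y = (3/2)*4 = 6)
P = -137/6 (P = 2/3 - 47*6/12 = 2/3 - 1/3*141/2 = 2/3 - 47/2 = -137/6 ≈ -22.833)
(P - 126)*(42 - g(2)) = (-137/6 - 126)*(42 - 1*(-3)) = -893*(42 + 3)/6 = -893/6*45 = -13395/2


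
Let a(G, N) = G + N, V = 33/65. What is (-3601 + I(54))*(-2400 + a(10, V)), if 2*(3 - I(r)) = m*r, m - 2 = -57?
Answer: 328184821/65 ≈ 5.0490e+6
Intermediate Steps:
m = -55 (m = 2 - 57 = -55)
V = 33/65 (V = 33*(1/65) = 33/65 ≈ 0.50769)
I(r) = 3 + 55*r/2 (I(r) = 3 - (-55)*r/2 = 3 + 55*r/2)
(-3601 + I(54))*(-2400 + a(10, V)) = (-3601 + (3 + (55/2)*54))*(-2400 + (10 + 33/65)) = (-3601 + (3 + 1485))*(-2400 + 683/65) = (-3601 + 1488)*(-155317/65) = -2113*(-155317/65) = 328184821/65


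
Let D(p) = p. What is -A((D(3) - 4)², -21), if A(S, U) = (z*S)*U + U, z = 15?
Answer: 336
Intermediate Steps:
A(S, U) = U + 15*S*U (A(S, U) = (15*S)*U + U = 15*S*U + U = U + 15*S*U)
-A((D(3) - 4)², -21) = -(-21)*(1 + 15*(3 - 4)²) = -(-21)*(1 + 15*(-1)²) = -(-21)*(1 + 15*1) = -(-21)*(1 + 15) = -(-21)*16 = -1*(-336) = 336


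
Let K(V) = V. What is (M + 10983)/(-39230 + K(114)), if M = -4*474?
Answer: -9087/39116 ≈ -0.23231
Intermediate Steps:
M = -1896
(M + 10983)/(-39230 + K(114)) = (-1896 + 10983)/(-39230 + 114) = 9087/(-39116) = 9087*(-1/39116) = -9087/39116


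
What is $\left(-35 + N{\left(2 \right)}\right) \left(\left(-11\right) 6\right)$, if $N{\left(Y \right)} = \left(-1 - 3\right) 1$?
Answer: $2574$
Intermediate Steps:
$N{\left(Y \right)} = -4$ ($N{\left(Y \right)} = \left(-4\right) 1 = -4$)
$\left(-35 + N{\left(2 \right)}\right) \left(\left(-11\right) 6\right) = \left(-35 - 4\right) \left(\left(-11\right) 6\right) = \left(-39\right) \left(-66\right) = 2574$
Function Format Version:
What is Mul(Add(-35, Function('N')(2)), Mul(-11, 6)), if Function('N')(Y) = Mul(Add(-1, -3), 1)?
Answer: 2574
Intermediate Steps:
Function('N')(Y) = -4 (Function('N')(Y) = Mul(-4, 1) = -4)
Mul(Add(-35, Function('N')(2)), Mul(-11, 6)) = Mul(Add(-35, -4), Mul(-11, 6)) = Mul(-39, -66) = 2574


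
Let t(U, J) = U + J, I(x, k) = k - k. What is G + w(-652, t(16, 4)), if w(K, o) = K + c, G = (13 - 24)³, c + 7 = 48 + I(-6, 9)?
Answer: -1942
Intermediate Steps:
I(x, k) = 0
c = 41 (c = -7 + (48 + 0) = -7 + 48 = 41)
t(U, J) = J + U
G = -1331 (G = (-11)³ = -1331)
w(K, o) = 41 + K (w(K, o) = K + 41 = 41 + K)
G + w(-652, t(16, 4)) = -1331 + (41 - 652) = -1331 - 611 = -1942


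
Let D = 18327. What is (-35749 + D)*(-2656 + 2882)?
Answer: -3937372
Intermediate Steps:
(-35749 + D)*(-2656 + 2882) = (-35749 + 18327)*(-2656 + 2882) = -17422*226 = -3937372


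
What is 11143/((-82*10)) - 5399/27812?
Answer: -39292037/2850730 ≈ -13.783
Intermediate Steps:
11143/((-82*10)) - 5399/27812 = 11143/(-820) - 5399*1/27812 = 11143*(-1/820) - 5399/27812 = -11143/820 - 5399/27812 = -39292037/2850730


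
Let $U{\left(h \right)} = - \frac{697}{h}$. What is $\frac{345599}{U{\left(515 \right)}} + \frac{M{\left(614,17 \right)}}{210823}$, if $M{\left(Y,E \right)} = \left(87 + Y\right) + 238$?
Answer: $- \frac{37523011603672}{146943631} \approx -2.5536 \cdot 10^{5}$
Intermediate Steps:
$M{\left(Y,E \right)} = 325 + Y$
$\frac{345599}{U{\left(515 \right)}} + \frac{M{\left(614,17 \right)}}{210823} = \frac{345599}{\left(-697\right) \frac{1}{515}} + \frac{325 + 614}{210823} = \frac{345599}{\left(-697\right) \frac{1}{515}} + 939 \cdot \frac{1}{210823} = \frac{345599}{- \frac{697}{515}} + \frac{939}{210823} = 345599 \left(- \frac{515}{697}\right) + \frac{939}{210823} = - \frac{177983485}{697} + \frac{939}{210823} = - \frac{37523011603672}{146943631}$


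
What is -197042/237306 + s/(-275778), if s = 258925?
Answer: -19297384121/10907295678 ≈ -1.7692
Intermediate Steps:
-197042/237306 + s/(-275778) = -197042/237306 + 258925/(-275778) = -197042*1/237306 + 258925*(-1/275778) = -98521/118653 - 258925/275778 = -19297384121/10907295678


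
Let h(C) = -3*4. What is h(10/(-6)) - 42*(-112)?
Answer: 4692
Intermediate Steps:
h(C) = -12
h(10/(-6)) - 42*(-112) = -12 - 42*(-112) = -12 + 4704 = 4692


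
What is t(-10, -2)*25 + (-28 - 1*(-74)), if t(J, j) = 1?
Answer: 71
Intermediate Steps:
t(-10, -2)*25 + (-28 - 1*(-74)) = 1*25 + (-28 - 1*(-74)) = 25 + (-28 + 74) = 25 + 46 = 71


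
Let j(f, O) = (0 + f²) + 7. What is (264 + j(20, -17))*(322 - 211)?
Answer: 74481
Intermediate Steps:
j(f, O) = 7 + f² (j(f, O) = f² + 7 = 7 + f²)
(264 + j(20, -17))*(322 - 211) = (264 + (7 + 20²))*(322 - 211) = (264 + (7 + 400))*111 = (264 + 407)*111 = 671*111 = 74481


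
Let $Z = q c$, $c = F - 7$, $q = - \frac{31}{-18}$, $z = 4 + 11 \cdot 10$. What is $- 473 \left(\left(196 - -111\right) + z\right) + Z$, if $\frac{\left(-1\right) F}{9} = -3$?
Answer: $- \frac{1791887}{9} \approx -1.991 \cdot 10^{5}$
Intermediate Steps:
$F = 27$ ($F = \left(-9\right) \left(-3\right) = 27$)
$z = 114$ ($z = 4 + 110 = 114$)
$q = \frac{31}{18}$ ($q = \left(-31\right) \left(- \frac{1}{18}\right) = \frac{31}{18} \approx 1.7222$)
$c = 20$ ($c = 27 - 7 = 20$)
$Z = \frac{310}{9}$ ($Z = \frac{31}{18} \cdot 20 = \frac{310}{9} \approx 34.444$)
$- 473 \left(\left(196 - -111\right) + z\right) + Z = - 473 \left(\left(196 - -111\right) + 114\right) + \frac{310}{9} = - 473 \left(\left(196 + 111\right) + 114\right) + \frac{310}{9} = - 473 \left(307 + 114\right) + \frac{310}{9} = \left(-473\right) 421 + \frac{310}{9} = -199133 + \frac{310}{9} = - \frac{1791887}{9}$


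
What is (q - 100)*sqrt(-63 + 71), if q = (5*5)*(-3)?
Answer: -350*sqrt(2) ≈ -494.97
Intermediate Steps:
q = -75 (q = 25*(-3) = -75)
(q - 100)*sqrt(-63 + 71) = (-75 - 100)*sqrt(-63 + 71) = -350*sqrt(2)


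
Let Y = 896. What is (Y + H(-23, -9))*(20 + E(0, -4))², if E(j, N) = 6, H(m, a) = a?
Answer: 599612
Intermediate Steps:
(Y + H(-23, -9))*(20 + E(0, -4))² = (896 - 9)*(20 + 6)² = 887*26² = 887*676 = 599612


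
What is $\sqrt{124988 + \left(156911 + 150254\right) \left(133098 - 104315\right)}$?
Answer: $3 \sqrt{982361687} \approx 94028.0$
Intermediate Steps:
$\sqrt{124988 + \left(156911 + 150254\right) \left(133098 - 104315\right)} = \sqrt{124988 + 307165 \cdot 28783} = \sqrt{124988 + 8841130195} = \sqrt{8841255183} = 3 \sqrt{982361687}$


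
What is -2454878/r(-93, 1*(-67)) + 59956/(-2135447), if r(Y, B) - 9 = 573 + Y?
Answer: -5242291178950/1044233583 ≈ -5020.2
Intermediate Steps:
r(Y, B) = 582 + Y (r(Y, B) = 9 + (573 + Y) = 582 + Y)
-2454878/r(-93, 1*(-67)) + 59956/(-2135447) = -2454878/(582 - 93) + 59956/(-2135447) = -2454878/489 + 59956*(-1/2135447) = -2454878*1/489 - 59956/2135447 = -2454878/489 - 59956/2135447 = -5242291178950/1044233583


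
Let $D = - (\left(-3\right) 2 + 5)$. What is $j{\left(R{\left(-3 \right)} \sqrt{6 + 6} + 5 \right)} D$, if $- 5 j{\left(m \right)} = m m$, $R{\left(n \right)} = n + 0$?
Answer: $- \frac{133}{5} + 12 \sqrt{3} \approx -5.8154$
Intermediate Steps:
$R{\left(n \right)} = n$
$j{\left(m \right)} = - \frac{m^{2}}{5}$ ($j{\left(m \right)} = - \frac{m m}{5} = - \frac{m^{2}}{5}$)
$D = 1$ ($D = - (-6 + 5) = \left(-1\right) \left(-1\right) = 1$)
$j{\left(R{\left(-3 \right)} \sqrt{6 + 6} + 5 \right)} D = - \frac{\left(- 3 \sqrt{6 + 6} + 5\right)^{2}}{5} \cdot 1 = - \frac{\left(- 3 \sqrt{12} + 5\right)^{2}}{5} \cdot 1 = - \frac{\left(- 3 \cdot 2 \sqrt{3} + 5\right)^{2}}{5} \cdot 1 = - \frac{\left(- 6 \sqrt{3} + 5\right)^{2}}{5} \cdot 1 = - \frac{\left(5 - 6 \sqrt{3}\right)^{2}}{5} \cdot 1 = - \frac{\left(5 - 6 \sqrt{3}\right)^{2}}{5}$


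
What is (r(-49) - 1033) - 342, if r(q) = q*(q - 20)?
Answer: 2006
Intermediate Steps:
r(q) = q*(-20 + q)
(r(-49) - 1033) - 342 = (-49*(-20 - 49) - 1033) - 342 = (-49*(-69) - 1033) - 342 = (3381 - 1033) - 342 = 2348 - 342 = 2006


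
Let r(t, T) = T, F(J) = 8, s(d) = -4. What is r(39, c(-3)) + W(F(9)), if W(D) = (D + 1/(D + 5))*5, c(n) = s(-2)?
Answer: 473/13 ≈ 36.385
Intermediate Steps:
c(n) = -4
W(D) = 5*D + 5/(5 + D) (W(D) = (D + 1/(5 + D))*5 = 5*D + 5/(5 + D))
r(39, c(-3)) + W(F(9)) = -4 + 5*(1 + 8**2 + 5*8)/(5 + 8) = -4 + 5*(1 + 64 + 40)/13 = -4 + 5*(1/13)*105 = -4 + 525/13 = 473/13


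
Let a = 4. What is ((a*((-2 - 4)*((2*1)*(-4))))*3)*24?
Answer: 13824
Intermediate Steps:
((a*((-2 - 4)*((2*1)*(-4))))*3)*24 = ((4*((-2 - 4)*((2*1)*(-4))))*3)*24 = ((4*(-12*(-4)))*3)*24 = ((4*(-6*(-8)))*3)*24 = ((4*48)*3)*24 = (192*3)*24 = 576*24 = 13824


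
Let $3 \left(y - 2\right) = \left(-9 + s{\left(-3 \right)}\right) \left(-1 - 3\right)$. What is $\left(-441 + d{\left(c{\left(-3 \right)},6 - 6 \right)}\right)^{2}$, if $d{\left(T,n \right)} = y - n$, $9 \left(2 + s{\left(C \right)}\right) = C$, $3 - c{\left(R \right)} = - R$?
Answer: $\frac{14554225}{81} \approx 1.7968 \cdot 10^{5}$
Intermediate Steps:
$c{\left(R \right)} = 3 + R$ ($c{\left(R \right)} = 3 - - R = 3 + R$)
$s{\left(C \right)} = -2 + \frac{C}{9}$
$y = \frac{154}{9}$ ($y = 2 + \frac{\left(-9 + \left(-2 + \frac{1}{9} \left(-3\right)\right)\right) \left(-1 - 3\right)}{3} = 2 + \frac{\left(-9 - \frac{7}{3}\right) \left(-4\right)}{3} = 2 + \frac{\left(- \frac{34}{3}\right) \left(-4\right)}{3} = 2 + \frac{1}{3} \cdot \frac{136}{3} = 2 + \frac{136}{9} = \frac{154}{9} \approx 17.111$)
$d{\left(T,n \right)} = \frac{154}{9} - n$
$\left(-441 + d{\left(c{\left(-3 \right)},6 - 6 \right)}\right)^{2} = \left(-441 + \left(\frac{154}{9} - \left(6 - 6\right)\right)\right)^{2} = \left(-441 + \left(\frac{154}{9} - 0\right)\right)^{2} = \left(-441 + \left(\frac{154}{9} + 0\right)\right)^{2} = \left(-441 + \frac{154}{9}\right)^{2} = \left(- \frac{3815}{9}\right)^{2} = \frac{14554225}{81}$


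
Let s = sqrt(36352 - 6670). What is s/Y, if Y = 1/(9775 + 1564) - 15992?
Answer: -11339*sqrt(3298)/60444429 ≈ -0.010773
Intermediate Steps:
s = 3*sqrt(3298) (s = sqrt(29682) = 3*sqrt(3298) ≈ 172.28)
Y = -181333287/11339 (Y = 1/11339 - 15992 = -181333287/11339 ≈ -15992.)
s/Y = (3*sqrt(3298))/(-181333287/11339) = (3*sqrt(3298))*(-11339/181333287) = -11339*sqrt(3298)/60444429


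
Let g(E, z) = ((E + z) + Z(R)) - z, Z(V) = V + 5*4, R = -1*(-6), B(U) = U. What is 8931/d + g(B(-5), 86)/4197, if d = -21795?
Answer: -4113968/10163735 ≈ -0.40477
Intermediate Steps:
R = 6
Z(V) = 20 + V (Z(V) = V + 20 = 20 + V)
g(E, z) = 26 + E (g(E, z) = ((E + z) + (20 + 6)) - z = ((E + z) + 26) - z = (26 + E + z) - z = 26 + E)
8931/d + g(B(-5), 86)/4197 = 8931/(-21795) + (26 - 5)/4197 = 8931*(-1/21795) + 21*(1/4197) = -2977/7265 + 7/1399 = -4113968/10163735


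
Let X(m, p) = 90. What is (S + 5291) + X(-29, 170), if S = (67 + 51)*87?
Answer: 15647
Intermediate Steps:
S = 10266 (S = 118*87 = 10266)
(S + 5291) + X(-29, 170) = (10266 + 5291) + 90 = 15557 + 90 = 15647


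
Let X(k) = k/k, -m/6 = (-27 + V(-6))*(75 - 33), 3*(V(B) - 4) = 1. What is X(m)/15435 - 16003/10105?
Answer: -9879848/6238827 ≈ -1.5836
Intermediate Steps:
V(B) = 13/3 (V(B) = 4 + (⅓)*1 = 4 + ⅓ = 13/3)
m = 5712 (m = -6*(-27 + 13/3)*(75 - 33) = -(-136)*42 = -6*(-952) = 5712)
X(k) = 1
X(m)/15435 - 16003/10105 = 1/15435 - 16003/10105 = -9879848/6238827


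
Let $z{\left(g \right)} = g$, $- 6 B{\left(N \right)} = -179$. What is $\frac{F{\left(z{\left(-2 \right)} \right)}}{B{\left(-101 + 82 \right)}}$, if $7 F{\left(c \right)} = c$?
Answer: $- \frac{12}{1253} \approx -0.009577$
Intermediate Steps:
$B{\left(N \right)} = \frac{179}{6}$ ($B{\left(N \right)} = \left(- \frac{1}{6}\right) \left(-179\right) = \frac{179}{6}$)
$F{\left(c \right)} = \frac{c}{7}$
$\frac{F{\left(z{\left(-2 \right)} \right)}}{B{\left(-101 + 82 \right)}} = \frac{\frac{1}{7} \left(-2\right)}{\frac{179}{6}} = \left(- \frac{2}{7}\right) \frac{6}{179} = - \frac{12}{1253}$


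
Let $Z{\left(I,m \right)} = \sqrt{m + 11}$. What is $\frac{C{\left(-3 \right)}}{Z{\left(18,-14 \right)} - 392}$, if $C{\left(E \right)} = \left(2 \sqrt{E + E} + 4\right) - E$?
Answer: $\frac{- 7 i + 2 \sqrt{6}}{\sqrt{3} + 392 i} \approx -0.017802 - 0.012576 i$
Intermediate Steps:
$Z{\left(I,m \right)} = \sqrt{11 + m}$
$C{\left(E \right)} = 4 - E + 2 \sqrt{2} \sqrt{E}$ ($C{\left(E \right)} = \left(2 \sqrt{2 E} + 4\right) - E = \left(2 \sqrt{2} \sqrt{E} + 4\right) - E = \left(4 + 2 \sqrt{2} \sqrt{E}\right) - E = 4 - E + 2 \sqrt{2} \sqrt{E}$)
$\frac{C{\left(-3 \right)}}{Z{\left(18,-14 \right)} - 392} = \frac{4 - -3 + 2 \sqrt{2} \sqrt{-3}}{\sqrt{11 - 14} - 392} = \frac{4 + 3 + 2 \sqrt{2} i \sqrt{3}}{\sqrt{-3} - 392} = \frac{4 + 3 + 2 i \sqrt{6}}{i \sqrt{3} - 392} = \frac{7 + 2 i \sqrt{6}}{-392 + i \sqrt{3}}$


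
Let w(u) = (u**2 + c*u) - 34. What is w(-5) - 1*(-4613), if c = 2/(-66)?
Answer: 151937/33 ≈ 4604.1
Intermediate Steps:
c = -1/33 (c = 2*(-1/66) = -1/33 ≈ -0.030303)
w(u) = -34 + u**2 - u/33 (w(u) = (u**2 - u/33) - 34 = -34 + u**2 - u/33)
w(-5) - 1*(-4613) = (-34 + (-5)**2 - 1/33*(-5)) - 1*(-4613) = (-34 + 25 + 5/33) + 4613 = -292/33 + 4613 = 151937/33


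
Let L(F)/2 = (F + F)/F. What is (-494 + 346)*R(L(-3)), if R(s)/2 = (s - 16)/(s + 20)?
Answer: 148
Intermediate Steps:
L(F) = 4 (L(F) = 2*((F + F)/F) = 2*((2*F)/F) = 2*2 = 4)
R(s) = 2*(-16 + s)/(20 + s) (R(s) = 2*((s - 16)/(s + 20)) = 2*((-16 + s)/(20 + s)) = 2*(-16 + s)/(20 + s))
(-494 + 346)*R(L(-3)) = (-494 + 346)*(2*(-16 + 4)/(20 + 4)) = -296*(-12)/24 = -148*(-1) = 148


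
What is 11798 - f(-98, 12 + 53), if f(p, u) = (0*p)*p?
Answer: 11798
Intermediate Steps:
f(p, u) = 0 (f(p, u) = 0*p = 0)
11798 - f(-98, 12 + 53) = 11798 - 1*0 = 11798 + 0 = 11798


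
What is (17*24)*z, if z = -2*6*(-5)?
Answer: 24480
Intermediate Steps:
z = 60 (z = -12*(-5) = 60)
(17*24)*z = (17*24)*60 = 408*60 = 24480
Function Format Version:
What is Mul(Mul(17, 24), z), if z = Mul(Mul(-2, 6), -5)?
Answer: 24480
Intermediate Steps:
z = 60 (z = Mul(-12, -5) = 60)
Mul(Mul(17, 24), z) = Mul(Mul(17, 24), 60) = Mul(408, 60) = 24480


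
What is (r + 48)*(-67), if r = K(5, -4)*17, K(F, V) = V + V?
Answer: 5896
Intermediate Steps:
K(F, V) = 2*V
r = -136 (r = (2*(-4))*17 = -8*17 = -136)
(r + 48)*(-67) = (-136 + 48)*(-67) = -88*(-67) = 5896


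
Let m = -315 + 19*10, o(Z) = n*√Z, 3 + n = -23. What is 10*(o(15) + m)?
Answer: -1250 - 260*√15 ≈ -2257.0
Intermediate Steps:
n = -26 (n = -3 - 23 = -26)
o(Z) = -26*√Z
m = -125 (m = -315 + 190 = -125)
10*(o(15) + m) = 10*(-26*√15 - 125) = 10*(-125 - 26*√15) = -1250 - 260*√15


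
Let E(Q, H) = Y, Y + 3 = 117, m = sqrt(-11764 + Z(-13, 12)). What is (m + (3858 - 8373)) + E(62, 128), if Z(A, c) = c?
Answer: -4401 + 2*I*sqrt(2938) ≈ -4401.0 + 108.41*I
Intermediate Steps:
m = 2*I*sqrt(2938) (m = sqrt(-11764 + 12) = sqrt(-11752) = 2*I*sqrt(2938) ≈ 108.41*I)
Y = 114 (Y = -3 + 117 = 114)
E(Q, H) = 114
(m + (3858 - 8373)) + E(62, 128) = (2*I*sqrt(2938) + (3858 - 8373)) + 114 = (2*I*sqrt(2938) - 4515) + 114 = (-4515 + 2*I*sqrt(2938)) + 114 = -4401 + 2*I*sqrt(2938)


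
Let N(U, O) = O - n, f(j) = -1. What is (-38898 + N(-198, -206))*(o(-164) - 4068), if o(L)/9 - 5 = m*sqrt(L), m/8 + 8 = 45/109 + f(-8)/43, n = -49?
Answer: 157118265 + 200605226400*I*sqrt(41)/4687 ≈ 1.5712e+8 + 2.7406e+8*I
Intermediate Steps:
m = -285360/4687 (m = -64 + 8*(45/109 - 1/43) = -64 + 8*(1826/4687) = -64 + 14608/4687 = -285360/4687 ≈ -60.883)
N(U, O) = 49 + O (N(U, O) = O - 1*(-49) = O + 49 = 49 + O)
o(L) = 45 - 2568240*sqrt(L)/4687 (o(L) = 45 + 9*(-285360*sqrt(L)/4687) = 45 - 2568240*sqrt(L)/4687)
(-38898 + N(-198, -206))*(o(-164) - 4068) = (-38898 + (49 - 206))*((45 - 5136480*I*sqrt(41)/4687) - 4068) = (-38898 - 157)*((45 - 5136480*I*sqrt(41)/4687) - 4068) = -39055*((45 - 5136480*I*sqrt(41)/4687) - 4068) = -39055*(-4023 - 5136480*I*sqrt(41)/4687) = 157118265 + 200605226400*I*sqrt(41)/4687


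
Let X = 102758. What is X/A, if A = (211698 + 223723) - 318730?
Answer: 102758/116691 ≈ 0.88060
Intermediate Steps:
A = 116691 (A = 435421 - 318730 = 116691)
X/A = 102758/116691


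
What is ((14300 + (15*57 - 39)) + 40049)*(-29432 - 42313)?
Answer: -3957812925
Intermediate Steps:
((14300 + (15*57 - 39)) + 40049)*(-29432 - 42313) = ((14300 + (855 - 39)) + 40049)*(-71745) = ((14300 + 816) + 40049)*(-71745) = (15116 + 40049)*(-71745) = 55165*(-71745) = -3957812925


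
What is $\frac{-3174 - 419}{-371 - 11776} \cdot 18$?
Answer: $\frac{21558}{4049} \approx 5.3243$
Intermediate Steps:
$\frac{-3174 - 419}{-371 - 11776} \cdot 18 = - \frac{3593}{-12147} \cdot 18 = \left(-3593\right) \left(- \frac{1}{12147}\right) 18 = \frac{3593}{12147} \cdot 18 = \frac{21558}{4049}$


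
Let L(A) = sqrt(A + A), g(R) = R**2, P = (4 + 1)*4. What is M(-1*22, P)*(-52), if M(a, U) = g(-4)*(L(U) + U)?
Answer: -16640 - 1664*sqrt(10) ≈ -21902.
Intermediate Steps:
P = 20 (P = 5*4 = 20)
L(A) = sqrt(2)*sqrt(A) (L(A) = sqrt(2*A) = sqrt(2)*sqrt(A))
M(a, U) = 16*U + 16*sqrt(2)*sqrt(U) (M(a, U) = (-4)**2*(sqrt(2)*sqrt(U) + U) = 16*(U + sqrt(2)*sqrt(U)) = 16*U + 16*sqrt(2)*sqrt(U))
M(-1*22, P)*(-52) = (16*20 + 16*sqrt(2)*sqrt(20))*(-52) = (320 + 16*sqrt(2)*(2*sqrt(5)))*(-52) = (320 + 32*sqrt(10))*(-52) = -16640 - 1664*sqrt(10)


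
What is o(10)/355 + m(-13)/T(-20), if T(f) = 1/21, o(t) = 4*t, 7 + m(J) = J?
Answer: -29812/71 ≈ -419.89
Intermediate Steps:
m(J) = -7 + J
T(f) = 1/21
o(10)/355 + m(-13)/T(-20) = (4*10)/355 + (-7 - 13)/(1/21) = 40*(1/355) - 20*21 = 8/71 - 420 = -29812/71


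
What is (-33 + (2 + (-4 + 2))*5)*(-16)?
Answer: 528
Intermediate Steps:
(-33 + (2 + (-4 + 2))*5)*(-16) = (-33 + (2 - 2)*5)*(-16) = (-33 + 0*5)*(-16) = (-33 + 0)*(-16) = -33*(-16) = 528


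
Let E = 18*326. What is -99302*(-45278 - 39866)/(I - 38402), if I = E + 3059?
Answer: -8454969488/29475 ≈ -2.8685e+5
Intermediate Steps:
E = 5868
I = 8927 (I = 5868 + 3059 = 8927)
-99302*(-45278 - 39866)/(I - 38402) = -99302*(-45278 - 39866)/(8927 - 38402) = -99302/((-29475/(-85144))) = -99302/((-29475*(-1/85144))) = -99302/29475/85144 = -99302*85144/29475 = -8454969488/29475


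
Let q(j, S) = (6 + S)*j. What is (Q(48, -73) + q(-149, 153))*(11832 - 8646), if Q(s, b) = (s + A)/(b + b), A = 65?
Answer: -5510185407/73 ≈ -7.5482e+7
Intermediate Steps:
q(j, S) = j*(6 + S)
Q(s, b) = (65 + s)/(2*b) (Q(s, b) = (s + 65)/(b + b) = (65 + s)/((2*b)) = (65 + s)*(1/(2*b)) = (65 + s)/(2*b))
(Q(48, -73) + q(-149, 153))*(11832 - 8646) = ((½)*(65 + 48)/(-73) - 149*(6 + 153))*(11832 - 8646) = ((½)*(-1/73)*113 - 149*159)*3186 = (-113/146 - 23691)*3186 = -3458999/146*3186 = -5510185407/73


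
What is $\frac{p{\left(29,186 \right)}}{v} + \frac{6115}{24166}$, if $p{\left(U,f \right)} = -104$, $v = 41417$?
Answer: $\frac{250751691}{1000883222} \approx 0.25053$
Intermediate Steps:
$\frac{p{\left(29,186 \right)}}{v} + \frac{6115}{24166} = - \frac{104}{41417} + \frac{6115}{24166} = \frac{250751691}{1000883222}$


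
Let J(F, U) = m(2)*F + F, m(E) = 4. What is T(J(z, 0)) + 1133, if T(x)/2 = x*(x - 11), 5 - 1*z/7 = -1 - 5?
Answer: 289113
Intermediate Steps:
z = 77 (z = 35 - 7*(-1 - 5) = 35 - 7*(-6) = 35 + 42 = 77)
J(F, U) = 5*F (J(F, U) = 4*F + F = 5*F)
T(x) = 2*x*(-11 + x) (T(x) = 2*(x*(x - 11)) = 2*(x*(-11 + x)) = 2*x*(-11 + x))
T(J(z, 0)) + 1133 = 2*(5*77)*(-11 + 5*77) + 1133 = 2*385*(-11 + 385) + 1133 = 2*385*374 + 1133 = 287980 + 1133 = 289113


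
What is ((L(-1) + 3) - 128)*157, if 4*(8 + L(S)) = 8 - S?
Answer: -82111/4 ≈ -20528.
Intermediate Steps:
L(S) = -6 - S/4 (L(S) = -8 + (8 - S)/4 = -8 + (2 - S/4) = -6 - S/4)
((L(-1) + 3) - 128)*157 = (((-6 - ¼*(-1)) + 3) - 128)*157 = (((-6 + ¼) + 3) - 128)*157 = ((-23/4 + 3) - 128)*157 = (-11/4 - 128)*157 = -523/4*157 = -82111/4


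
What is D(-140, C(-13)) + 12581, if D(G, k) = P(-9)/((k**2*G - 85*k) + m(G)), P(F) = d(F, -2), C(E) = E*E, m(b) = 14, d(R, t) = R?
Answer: 50486181680/4012891 ≈ 12581.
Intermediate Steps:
C(E) = E**2
P(F) = F
D(G, k) = -9/(14 - 85*k + G*k**2) (D(G, k) = -9/((k**2*G - 85*k) + 14) = -9/((G*k**2 - 85*k) + 14) = -9/((-85*k + G*k**2) + 14) = -9/(14 - 85*k + G*k**2))
D(-140, C(-13)) + 12581 = -9/(14 - 85*(-13)**2 - 140*((-13)**2)**2) + 12581 = -9/(14 - 85*169 - 140*169**2) + 12581 = -9/(14 - 14365 - 140*28561) + 12581 = -9/(14 - 14365 - 3998540) + 12581 = -9/(-4012891) + 12581 = -9*(-1/4012891) + 12581 = 9/4012891 + 12581 = 50486181680/4012891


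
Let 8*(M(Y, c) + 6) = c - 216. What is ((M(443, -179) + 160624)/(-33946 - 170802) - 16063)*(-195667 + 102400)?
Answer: 2454061966464447/1637984 ≈ 1.4982e+9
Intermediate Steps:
M(Y, c) = -33 + c/8 (M(Y, c) = -6 + (c - 216)/8 = -6 + (-216 + c)/8 = -6 + (-27 + c/8) = -33 + c/8)
((M(443, -179) + 160624)/(-33946 - 170802) - 16063)*(-195667 + 102400) = (((-33 + (⅛)*(-179)) + 160624)/(-33946 - 170802) - 16063)*(-195667 + 102400) = (((-33 - 179/8) + 160624)/(-204748) - 16063)*(-93267) = ((-443/8 + 160624)*(-1/204748) - 16063)*(-93267) = ((1284549/8)*(-1/204748) - 16063)*(-93267) = (-1284549/1637984 - 16063)*(-93267) = -26312221541/1637984*(-93267) = 2454061966464447/1637984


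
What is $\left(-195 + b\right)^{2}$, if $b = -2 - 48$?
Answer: $60025$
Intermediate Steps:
$b = -50$
$\left(-195 + b\right)^{2} = \left(-195 - 50\right)^{2} = \left(-245\right)^{2} = 60025$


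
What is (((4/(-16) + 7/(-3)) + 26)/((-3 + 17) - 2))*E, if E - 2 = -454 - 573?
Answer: -288025/144 ≈ -2000.2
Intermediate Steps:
E = -1025 (E = 2 + (-454 - 573) = 2 - 1027 = -1025)
(((4/(-16) + 7/(-3)) + 26)/((-3 + 17) - 2))*E = (((4/(-16) + 7/(-3)) + 26)/((-3 + 17) - 2))*(-1025) = (((4*(-1/16) + 7*(-⅓)) + 26)/(14 - 2))*(-1025) = (((-¼ - 7/3) + 26)/12)*(-1025) = ((-31/12 + 26)*(1/12))*(-1025) = ((281/12)*(1/12))*(-1025) = (281/144)*(-1025) = -288025/144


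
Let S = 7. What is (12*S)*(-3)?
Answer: -252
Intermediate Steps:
(12*S)*(-3) = (12*7)*(-3) = 84*(-3) = -252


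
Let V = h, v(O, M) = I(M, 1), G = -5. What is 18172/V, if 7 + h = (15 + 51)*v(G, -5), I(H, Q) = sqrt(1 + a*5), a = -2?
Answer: -127204/39253 - 3598056*I/39253 ≈ -3.2406 - 91.663*I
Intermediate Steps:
I(H, Q) = 3*I (I(H, Q) = sqrt(1 - 2*5) = sqrt(1 - 10) = sqrt(-9) = 3*I)
v(O, M) = 3*I
h = -7 + 198*I (h = -7 + (15 + 51)*(3*I) = -7 + 66*(3*I) = -7 + 198*I ≈ -7.0 + 198.0*I)
V = -7 + 198*I ≈ -7.0 + 198.0*I
18172/V = 18172/(-7 + 198*I) = 18172*((-7 - 198*I)/39253) = 18172*(-7 - 198*I)/39253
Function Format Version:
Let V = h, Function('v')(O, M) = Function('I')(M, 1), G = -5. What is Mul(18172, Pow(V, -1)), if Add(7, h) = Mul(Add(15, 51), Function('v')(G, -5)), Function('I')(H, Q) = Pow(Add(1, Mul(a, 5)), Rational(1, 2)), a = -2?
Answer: Add(Rational(-127204, 39253), Mul(Rational(-3598056, 39253), I)) ≈ Add(-3.2406, Mul(-91.663, I))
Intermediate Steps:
Function('I')(H, Q) = Mul(3, I) (Function('I')(H, Q) = Pow(Add(1, Mul(-2, 5)), Rational(1, 2)) = Pow(Add(1, -10), Rational(1, 2)) = Pow(-9, Rational(1, 2)) = Mul(3, I))
Function('v')(O, M) = Mul(3, I)
h = Add(-7, Mul(198, I)) (h = Add(-7, Mul(Add(15, 51), Mul(3, I))) = Add(-7, Mul(66, Mul(3, I))) = Add(-7, Mul(198, I)) ≈ Add(-7.0000, Mul(198.00, I)))
V = Add(-7, Mul(198, I)) ≈ Add(-7.0000, Mul(198.00, I))
Mul(18172, Pow(V, -1)) = Mul(18172, Pow(Add(-7, Mul(198, I)), -1)) = Mul(18172, Mul(Rational(1, 39253), Add(-7, Mul(-198, I)))) = Mul(Rational(18172, 39253), Add(-7, Mul(-198, I)))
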